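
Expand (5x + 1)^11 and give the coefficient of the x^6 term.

The general term is C(11,j)·(5x)^j·(1)^(11-j); the x^6 term has j = 6.
C(11,6) = 462.
Coefficient = C(11,6) · 5^6 = 462 · 15625 = 7218750.

7218750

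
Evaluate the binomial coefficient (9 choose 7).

36

C(9,7) = C(9,2) by symmetry.
C(9,2) = (9·8) / 2! = 72 / 2 = 36.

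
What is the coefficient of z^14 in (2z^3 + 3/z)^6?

576

General term: C(6,j)·(2z^3)^j·(3/z)^(6-j), with z-exponent 3j − 1(6−j) = 4j − 6.
Set 4j − 6 = 14: j = 5.
C(6,5) = 6; 2^5 = 32; 3^1 = 3.
Coefficient = 6 · 32 · 3 = 576.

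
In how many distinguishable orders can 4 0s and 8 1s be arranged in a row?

495

Choose positions for the 0s: C(12,4) = 495.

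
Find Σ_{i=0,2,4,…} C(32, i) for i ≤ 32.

2147483648

Even-i terms of row 32 sum to 2^31 = 2147483648.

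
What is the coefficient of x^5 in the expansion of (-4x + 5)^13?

-514800000000

The general term is C(13,j)·(-4x)^j·(5)^(13-j); the x^5 term has j = 5.
C(13,5) = 1287.
Coefficient = C(13,5) · (-4)^5 · 5^8 = 1287 · (-1024) · 390625 = -514800000000.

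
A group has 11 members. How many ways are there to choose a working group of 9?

55

This is C(11,9) = 55.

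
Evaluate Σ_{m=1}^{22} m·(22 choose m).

46137344

Differentiating (1+x)^22 and setting x=1: Σ m·C(22,m) = 22·2^21 = 46137344.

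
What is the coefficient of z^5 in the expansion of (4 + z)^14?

524812288

The general term is C(14,j)·(4)^j·(z)^(14-j); the z^5 term has j = 9.
C(14,9) = 2002.
Coefficient = C(14,9) · 4^9 = 2002 · 262144 = 524812288.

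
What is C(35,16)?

4059928950

C(35,16) = (35·34·33·32·31·30·29·28·27·26·25·24·23·22·21·20) / 16! = 84945040381058457600000 / 20922789888000 = 4059928950.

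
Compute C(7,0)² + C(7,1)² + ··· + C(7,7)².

3432

By Vandermonde's identity, Σ C(7,r)² = C(14,7) = 3432.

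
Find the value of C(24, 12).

2704156

C(24,12) = (24·23·22·21·20·19·18·17·16·15·14·13) / 12! = 1295295050649600 / 479001600 = 2704156.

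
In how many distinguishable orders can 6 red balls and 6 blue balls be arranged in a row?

Choose positions for the red balls: C(12,6) = 924.

924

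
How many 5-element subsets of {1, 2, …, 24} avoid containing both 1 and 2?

40964

All 5-subsets: C(24,5) = 42504. Those containing both fixed elements: C(22,3) = 1540.
42504 − 1540 = 40964.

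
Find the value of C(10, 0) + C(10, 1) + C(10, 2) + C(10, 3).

176

1 + 10 + 45 + 120 = 176.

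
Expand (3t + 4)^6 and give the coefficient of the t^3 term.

The general term is C(6,j)·(3t)^j·(4)^(6-j); the t^3 term has j = 3.
C(6,3) = 20.
Coefficient = C(6,3) · 3^3 · 4^3 = 20 · 27 · 64 = 34560.

34560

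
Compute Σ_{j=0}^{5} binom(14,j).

3473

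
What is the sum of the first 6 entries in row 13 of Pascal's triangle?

1 + 13 + 78 + 286 + 715 + 1287 = 2380.

2380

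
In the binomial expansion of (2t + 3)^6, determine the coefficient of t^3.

4320

The general term is C(6,j)·(2t)^j·(3)^(6-j); the t^3 term has j = 3.
C(6,3) = 20.
Coefficient = C(6,3) · 2^3 · 3^3 = 20 · 8 · 27 = 4320.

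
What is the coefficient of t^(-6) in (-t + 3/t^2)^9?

General term: C(9,j)·(-t)^j·(3/t^2)^(9-j), with t-exponent 1j − 2(9−j) = 3j − 18.
Set 3j − 18 = -6: j = 4.
C(9,4) = 126; (-1)^4 = 1; 3^5 = 243.
Coefficient = 126 · 1 · 243 = 30618.

30618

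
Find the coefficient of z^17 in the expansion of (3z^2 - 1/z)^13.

-16888014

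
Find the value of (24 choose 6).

C(24,6) = (24·23·22·21·20·19) / 6! = 96909120 / 720 = 134596.

134596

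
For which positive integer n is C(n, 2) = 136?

17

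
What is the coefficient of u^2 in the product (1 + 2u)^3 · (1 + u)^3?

Coefficient of u^2 = Σ_{j} C(3,j)·2^j·C(3,2-j)·1^(2-j) for j from 0 to 2.
= 3 + 18 + 12 = 33.

33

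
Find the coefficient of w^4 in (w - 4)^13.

The general term is C(13,j)·(w)^j·(-4)^(13-j); the w^4 term has j = 4.
C(13,4) = 715.
Coefficient = C(13,4) · (-4)^9 = 715 · (-262144) = -187432960.

-187432960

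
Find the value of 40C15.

40225345056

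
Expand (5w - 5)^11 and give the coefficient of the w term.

537109375

The general term is C(11,j)·(5w)^j·(-5)^(11-j); the w^1 term has j = 1.
C(11,1) = 11.
Coefficient = C(11,1) · 5^1 · (-5)^10 = 11 · 5 · 9765625 = 537109375.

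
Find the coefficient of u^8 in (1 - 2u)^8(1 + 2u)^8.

Coefficient of u^8 = Σ_{j} C(8,j)·(-2)^j·C(8,8-j)·2^(8-j) for j from 0 to 8.
= 256 + (-16384) + 200704 + (-802816) + 1254400 + (-802816) + 200704 + (-16384) + 256 = 17920.

17920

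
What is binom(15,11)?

C(15,11) = C(15,4) by symmetry.
C(15,4) = (15·14·13·12) / 4! = 32760 / 24 = 1365.

1365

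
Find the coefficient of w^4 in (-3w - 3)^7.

The general term is C(7,j)·(-3w)^j·(-3)^(7-j); the w^4 term has j = 4.
C(7,4) = 35.
Coefficient = C(7,4) · (-3)^4 · (-3)^3 = 35 · 81 · (-27) = -76545.

-76545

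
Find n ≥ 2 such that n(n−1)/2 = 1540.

n(n−1)/2 = 1540 ⇒ n(n−1) = 3080. Since 56·55 = 3080, n = 56.

56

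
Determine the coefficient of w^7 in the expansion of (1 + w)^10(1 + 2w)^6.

89440

Coefficient of w^7 = Σ_{j} C(10,j)·1^j·C(6,7-j)·2^(7-j) for j from 1 to 7.
= 640 + 8640 + 28800 + 33600 + 15120 + 2520 + 120 = 89440.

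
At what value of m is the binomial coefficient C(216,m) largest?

C(216,m) is maximized at m = 216/2 = 108.

108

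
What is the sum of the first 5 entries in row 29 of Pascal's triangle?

1 + 29 + 406 + 3654 + 23751 = 27841.

27841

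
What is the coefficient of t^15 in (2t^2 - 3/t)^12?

General term: C(12,j)·(2t^2)^j·(-3/t)^(12-j), with t-exponent 2j − 1(12−j) = 3j − 12.
Set 3j − 12 = 15: j = 9.
C(12,9) = 220; 2^9 = 512; (-3)^3 = -27.
Coefficient = 220 · 512 · (-27) = -3041280.

-3041280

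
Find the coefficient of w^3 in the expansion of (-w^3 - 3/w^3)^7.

General term: C(7,j)·(-w^3)^j·(-3/w^3)^(7-j), with w-exponent 3j − 3(7−j) = 6j − 21.
Set 6j − 21 = 3: j = 4.
C(7,4) = 35; (-1)^4 = 1; (-3)^3 = -27.
Coefficient = 35 · 1 · (-27) = -945.

-945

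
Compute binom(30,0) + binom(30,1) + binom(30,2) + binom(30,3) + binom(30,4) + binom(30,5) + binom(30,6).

768212

1 + 30 + 435 + 4060 + 27405 + 142506 + 593775 = 768212.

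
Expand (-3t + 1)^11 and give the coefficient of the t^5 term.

-112266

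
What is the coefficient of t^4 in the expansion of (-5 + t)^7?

-4375

The general term is C(7,j)·(-5)^j·(t)^(7-j); the t^4 term has j = 3.
C(7,3) = 35.
Coefficient = C(7,3) · (-5)^3 = 35 · (-125) = -4375.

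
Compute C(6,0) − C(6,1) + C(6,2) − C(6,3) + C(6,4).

5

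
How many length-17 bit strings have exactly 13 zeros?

Choose the 13 positions: C(17,13) = 2380.

2380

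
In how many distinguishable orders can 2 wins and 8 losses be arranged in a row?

45

Choose positions for the wins: C(10,2) = 45.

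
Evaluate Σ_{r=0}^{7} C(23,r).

390656

1 + 23 + 253 + 1771 + 8855 + 33649 + 100947 + 245157 = 390656.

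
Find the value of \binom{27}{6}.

296010

C(27,6) = (27·26·25·24·23·22) / 6! = 213127200 / 720 = 296010.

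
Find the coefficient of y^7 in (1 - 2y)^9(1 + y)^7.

Coefficient of y^7 = Σ_{j} C(9,j)·(-2)^j·C(7,7-j)·1^(7-j) for j from 0 to 7.
= 1 + (-126) + 3024 + (-23520) + 70560 + (-84672) + 37632 + (-4608) = -1709.

-1709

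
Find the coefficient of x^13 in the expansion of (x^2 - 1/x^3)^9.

-9

General term: C(9,j)·(x^2)^j·(-1/x^3)^(9-j), with x-exponent 2j − 3(9−j) = 5j − 27.
Set 5j − 27 = 13: j = 8.
C(9,8) = 9; 1^8 = 1; (-1)^1 = -1.
Coefficient = 9 · 1 · (-1) = -9.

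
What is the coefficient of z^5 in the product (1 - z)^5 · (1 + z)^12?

-84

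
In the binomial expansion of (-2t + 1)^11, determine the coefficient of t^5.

-14784

The general term is C(11,j)·(-2t)^j·(1)^(11-j); the t^5 term has j = 5.
C(11,5) = 462.
Coefficient = C(11,5) · (-2)^5 = 462 · (-32) = -14784.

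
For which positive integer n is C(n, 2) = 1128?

n(n−1)/2 = 1128 ⇒ n(n−1) = 2256. Since 48·47 = 2256, n = 48.

48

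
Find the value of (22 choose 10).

646646

C(22,10) = (22·21·20·19·18·17·16·15·14·13) / 10! = 2346549004800 / 3628800 = 646646.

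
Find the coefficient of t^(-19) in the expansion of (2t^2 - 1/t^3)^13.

General term: C(13,j)·(2t^2)^j·(-1/t^3)^(13-j), with t-exponent 2j − 3(13−j) = 5j − 39.
Set 5j − 39 = -19: j = 4.
C(13,4) = 715; 2^4 = 16; (-1)^9 = -1.
Coefficient = 715 · 16 · (-1) = -11440.

-11440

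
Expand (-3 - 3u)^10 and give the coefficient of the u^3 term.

The general term is C(10,j)·(-3)^j·(-3u)^(10-j); the u^3 term has j = 7.
C(10,7) = 120.
Coefficient = C(10,7) · (-3)^7 · (-3)^3 = 120 · (-2187) · (-27) = 7085880.

7085880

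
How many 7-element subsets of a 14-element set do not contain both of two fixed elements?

All 7-subsets: C(14,7) = 3432. Those containing both fixed elements: C(12,5) = 792.
3432 − 792 = 2640.

2640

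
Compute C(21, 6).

54264

C(21,6) = (21·20·19·18·17·16) / 6! = 39070080 / 720 = 54264.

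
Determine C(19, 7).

C(19,7) = (19·18·17·16·15·14·13) / 7! = 253955520 / 5040 = 50388.

50388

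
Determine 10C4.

210

C(10,4) = (10·9·8·7) / 4! = 5040 / 24 = 210.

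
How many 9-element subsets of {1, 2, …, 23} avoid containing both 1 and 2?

700910

All 9-subsets: C(23,9) = 817190. Those containing both fixed elements: C(21,7) = 116280.
817190 − 116280 = 700910.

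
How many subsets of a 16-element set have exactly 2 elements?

120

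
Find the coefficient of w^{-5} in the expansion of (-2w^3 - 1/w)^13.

General term: C(13,j)·(-2w^3)^j·(-1/w)^(13-j), with w-exponent 3j − 1(13−j) = 4j − 13.
Set 4j − 13 = -5: j = 2.
C(13,2) = 78; (-2)^2 = 4; (-1)^11 = -1.
Coefficient = 78 · 4 · (-1) = -312.

-312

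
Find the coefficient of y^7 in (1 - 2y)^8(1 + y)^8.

328

Coefficient of y^7 = Σ_{j} C(8,j)·(-2)^j·C(8,7-j)·1^(7-j) for j from 0 to 7.
= 8 + (-448) + 6272 + (-31360) + 62720 + (-50176) + 14336 + (-1024) = 328.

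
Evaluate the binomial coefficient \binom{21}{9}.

293930

C(21,9) = (21·20·19·18·17·16·15·14·13) / 9! = 106661318400 / 362880 = 293930.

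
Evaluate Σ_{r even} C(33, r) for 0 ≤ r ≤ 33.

4294967296

Half of (1+1)^33 + (1−1)^33 gives the even-index sum: 2^32 = 4294967296.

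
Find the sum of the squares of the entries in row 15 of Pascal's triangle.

155117520

Σ C(15,k)² is the coefficient of x^15 in (1+x)^15(1+x)^15 = (1+x)^30, i.e. C(30,15) = 155117520.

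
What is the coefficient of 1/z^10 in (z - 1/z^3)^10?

General term: C(10,j)·(z)^j·(-1/z^3)^(10-j), with z-exponent 1j − 3(10−j) = 4j − 30.
Set 4j − 30 = -10: j = 5.
C(10,5) = 252; 1^5 = 1; (-1)^5 = -1.
Coefficient = 252 · 1 · (-1) = -252.

-252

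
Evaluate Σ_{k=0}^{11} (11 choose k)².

By Vandermonde's identity, Σ C(11,k)² = C(22,11) = 705432.

705432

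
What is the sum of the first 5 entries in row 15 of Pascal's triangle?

1 + 15 + 105 + 455 + 1365 = 1941.

1941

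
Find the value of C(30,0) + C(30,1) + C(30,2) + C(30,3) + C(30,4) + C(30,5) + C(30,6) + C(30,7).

2804012

1 + 30 + 435 + 4060 + 27405 + 142506 + 593775 + 2035800 = 2804012.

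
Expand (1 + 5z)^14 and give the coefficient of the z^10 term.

The general term is C(14,j)·(1)^j·(5z)^(14-j); the z^10 term has j = 4.
C(14,4) = 1001.
Coefficient = C(14,4) · 5^10 = 1001 · 9765625 = 9775390625.

9775390625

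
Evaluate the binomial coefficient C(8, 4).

70

C(8,4) = (8·7·6·5) / 4! = 1680 / 24 = 70.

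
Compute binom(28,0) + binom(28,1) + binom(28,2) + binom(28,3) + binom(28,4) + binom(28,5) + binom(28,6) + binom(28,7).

1 + 28 + 378 + 3276 + 20475 + 98280 + 376740 + 1184040 = 1683218.

1683218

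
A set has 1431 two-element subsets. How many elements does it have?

n(n−1)/2 = 1431 ⇒ n(n−1) = 2862. Since 54·53 = 2862, n = 54.

54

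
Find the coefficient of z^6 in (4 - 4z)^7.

The general term is C(7,j)·(4)^j·(-4z)^(7-j); the z^6 term has j = 1.
C(7,1) = 7.
Coefficient = C(7,1) · 4^1 · (-4)^6 = 7 · 4 · 4096 = 114688.

114688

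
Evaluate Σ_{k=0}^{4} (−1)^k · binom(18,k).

2380

The partial alternating sum Σ_{k=0}^{4} (−1)^k C(18,k) = (−1)^4 C(17,4) = 2380.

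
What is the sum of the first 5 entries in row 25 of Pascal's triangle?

1 + 25 + 300 + 2300 + 12650 = 15276.

15276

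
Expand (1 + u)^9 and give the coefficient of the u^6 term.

84

The general term is C(9,j)·(1)^j·(u)^(9-j); the u^6 term has j = 3.
C(9,3) = 84.
Coefficient = C(9,3) = 84.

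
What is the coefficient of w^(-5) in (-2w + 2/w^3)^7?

General term: C(7,j)·(-2w)^j·(2/w^3)^(7-j), with w-exponent 1j − 3(7−j) = 4j − 21.
Set 4j − 21 = -5: j = 4.
C(7,4) = 35; (-2)^4 = 16; 2^3 = 8.
Coefficient = 35 · 16 · 8 = 4480.

4480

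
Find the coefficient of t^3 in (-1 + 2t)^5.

The general term is C(5,j)·(-1)^j·(2t)^(5-j); the t^3 term has j = 2.
C(5,2) = 10.
Coefficient = C(5,2) · 2^3 = 10 · 8 = 80.

80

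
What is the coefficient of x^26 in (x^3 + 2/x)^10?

20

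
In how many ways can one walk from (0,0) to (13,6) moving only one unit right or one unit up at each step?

27132

Each path is a sequence of 19 steps with 13 rights: C(19,13) = 27132.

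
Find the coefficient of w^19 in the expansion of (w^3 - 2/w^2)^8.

-16

General term: C(8,j)·(w^3)^j·(-2/w^2)^(8-j), with w-exponent 3j − 2(8−j) = 5j − 16.
Set 5j − 16 = 19: j = 7.
C(8,7) = 8; 1^7 = 1; (-2)^1 = -2.
Coefficient = 8 · 1 · (-2) = -16.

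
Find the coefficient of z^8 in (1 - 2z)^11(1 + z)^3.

Coefficient of z^8 = Σ_{j} C(11,j)·(-2)^j·C(3,8-j)·1^(8-j) for j from 5 to 8.
= (-14784) + 88704 + (-126720) + 42240 = -10560.

-10560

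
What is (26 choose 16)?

C(26,16) = C(26,10) by symmetry.
C(26,10) = (26·25·24·23·22·21·20·19·18·17) / 10! = 19275223968000 / 3628800 = 5311735.

5311735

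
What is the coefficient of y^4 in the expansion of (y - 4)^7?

-2240

The general term is C(7,j)·(y)^j·(-4)^(7-j); the y^4 term has j = 4.
C(7,4) = 35.
Coefficient = C(7,4) · (-4)^3 = 35 · (-64) = -2240.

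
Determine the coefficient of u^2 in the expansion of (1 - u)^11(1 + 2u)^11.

Coefficient of u^2 = Σ_{j} C(11,j)·(-1)^j·C(11,2-j)·2^(2-j) for j from 0 to 2.
= 220 + (-242) + 55 = 33.

33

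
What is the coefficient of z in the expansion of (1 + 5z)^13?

65

The general term is C(13,j)·(1)^j·(5z)^(13-j); the z^1 term has j = 12.
C(13,12) = 13.
Coefficient = C(13,12) · 5^1 = 13 · 5 = 65.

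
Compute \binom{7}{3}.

35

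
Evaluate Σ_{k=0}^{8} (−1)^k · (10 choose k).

9

The partial alternating sum Σ_{k=0}^{8} (−1)^k C(10,k) = (−1)^8 C(9,8) = 9.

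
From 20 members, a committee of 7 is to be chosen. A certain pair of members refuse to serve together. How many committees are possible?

68952

All 7-subsets: C(20,7) = 77520. Those containing both fixed elements: C(18,5) = 8568.
77520 − 8568 = 68952.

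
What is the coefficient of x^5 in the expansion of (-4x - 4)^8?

3670016

The general term is C(8,j)·(-4x)^j·(-4)^(8-j); the x^5 term has j = 5.
C(8,5) = 56.
Coefficient = C(8,5) · (-4)^5 · (-4)^3 = 56 · (-1024) · (-64) = 3670016.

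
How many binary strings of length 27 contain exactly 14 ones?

Choose the 14 positions: C(27,14) = 20058300.

20058300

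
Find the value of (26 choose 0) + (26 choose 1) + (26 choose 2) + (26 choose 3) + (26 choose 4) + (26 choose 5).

83682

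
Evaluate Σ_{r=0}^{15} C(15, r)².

By Vandermonde's identity, Σ C(15,r)² = C(30,15) = 155117520.

155117520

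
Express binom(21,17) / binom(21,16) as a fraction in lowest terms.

5/17

C(n,k+1)/C(n,k) = (n−k)/(k+1) = (21−16)/(16+1) = 5/17.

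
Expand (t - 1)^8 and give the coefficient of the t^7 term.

The general term is C(8,j)·(t)^j·(-1)^(8-j); the t^7 term has j = 7.
C(8,7) = 8.
Coefficient = C(8,7) · (-1)^1 = 8 · (-1) = -8.

-8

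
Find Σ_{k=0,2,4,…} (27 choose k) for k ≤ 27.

67108864

Even-k terms of row 27 sum to 2^26 = 67108864.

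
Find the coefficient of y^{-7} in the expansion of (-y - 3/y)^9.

-59049

General term: C(9,j)·(-y)^j·(-3/y)^(9-j), with y-exponent 1j − 1(9−j) = 2j − 9.
Set 2j − 9 = -7: j = 1.
C(9,1) = 9; (-1)^1 = -1; (-3)^8 = 6561.
Coefficient = 9 · (-1) · 6561 = -59049.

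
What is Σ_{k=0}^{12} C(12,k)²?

2704156

By Vandermonde's identity, Σ C(12,k)² = C(24,12) = 2704156.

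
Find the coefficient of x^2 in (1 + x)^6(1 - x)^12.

Coefficient of x^2 = Σ_{j} C(6,j)·1^j·C(12,2-j)·(-1)^(2-j) for j from 0 to 2.
= 66 + (-72) + 15 = 9.

9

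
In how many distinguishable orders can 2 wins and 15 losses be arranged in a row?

136

Choose positions for the wins: C(17,2) = 136.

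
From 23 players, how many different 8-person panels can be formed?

490314

This is C(23,8) = 490314.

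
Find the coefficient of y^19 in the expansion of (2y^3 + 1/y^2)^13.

General term: C(13,j)·(2y^3)^j·(1/y^2)^(13-j), with y-exponent 3j − 2(13−j) = 5j − 26.
Set 5j − 26 = 19: j = 9.
C(13,9) = 715; 2^9 = 512; 1^4 = 1.
Coefficient = 715 · 512 · 1 = 366080.

366080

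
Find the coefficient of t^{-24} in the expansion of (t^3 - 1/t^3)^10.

General term: C(10,j)·(t^3)^j·(-1/t^3)^(10-j), with t-exponent 3j − 3(10−j) = 6j − 30.
Set 6j − 30 = -24: j = 1.
C(10,1) = 10; 1^1 = 1; (-1)^9 = -1.
Coefficient = 10 · 1 · (-1) = -10.

-10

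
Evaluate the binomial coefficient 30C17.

C(30,17) = C(30,13) by symmetry.
C(30,13) = (30·29·28·27·26·25·24·23·22·21·20·19·18) / 13! = 745747076954880000 / 6227020800 = 119759850.

119759850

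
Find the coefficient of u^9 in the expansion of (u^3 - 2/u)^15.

-2562560

General term: C(15,j)·(u^3)^j·(-2/u)^(15-j), with u-exponent 3j − 1(15−j) = 4j − 15.
Set 4j − 15 = 9: j = 6.
C(15,6) = 5005; 1^6 = 1; (-2)^9 = -512.
Coefficient = 5005 · 1 · (-512) = -2562560.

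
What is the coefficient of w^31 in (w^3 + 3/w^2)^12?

General term: C(12,j)·(w^3)^j·(3/w^2)^(12-j), with w-exponent 3j − 2(12−j) = 5j − 24.
Set 5j − 24 = 31: j = 11.
C(12,11) = 12; 1^11 = 1; 3^1 = 3.
Coefficient = 12 · 1 · 3 = 36.

36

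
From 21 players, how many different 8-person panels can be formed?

203490

This is C(21,8) = 203490.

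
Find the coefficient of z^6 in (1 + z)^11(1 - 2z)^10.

1758

Coefficient of z^6 = Σ_{j} C(11,j)·1^j·C(10,6-j)·(-2)^(6-j) for j from 0 to 6.
= 13440 + (-88704) + 184800 + (-158400) + 59400 + (-9240) + 462 = 1758.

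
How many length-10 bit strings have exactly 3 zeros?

120

Choose the 3 positions: C(10,3) = 120.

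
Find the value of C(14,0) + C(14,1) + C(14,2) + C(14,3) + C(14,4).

1 + 14 + 91 + 364 + 1001 = 1471.

1471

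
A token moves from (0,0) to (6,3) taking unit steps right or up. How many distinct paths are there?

84

Each path is a sequence of 9 steps with 6 rights: C(9,6) = 84.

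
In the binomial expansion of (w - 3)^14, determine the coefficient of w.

The general term is C(14,j)·(w)^j·(-3)^(14-j); the w^1 term has j = 1.
C(14,1) = 14.
Coefficient = C(14,1) · (-3)^13 = 14 · (-1594323) = -22320522.

-22320522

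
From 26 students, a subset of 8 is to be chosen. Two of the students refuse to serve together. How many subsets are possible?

All 8-subsets: C(26,8) = 1562275. Those containing both fixed elements: C(24,6) = 134596.
1562275 − 134596 = 1427679.

1427679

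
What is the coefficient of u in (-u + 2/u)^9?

General term: C(9,j)·(-u)^j·(2/u)^(9-j), with u-exponent 1j − 1(9−j) = 2j − 9.
Set 2j − 9 = 1: j = 5.
C(9,5) = 126; (-1)^5 = -1; 2^4 = 16.
Coefficient = 126 · (-1) · 16 = -2016.

-2016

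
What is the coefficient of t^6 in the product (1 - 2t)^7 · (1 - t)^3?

4424

Coefficient of t^6 = Σ_{j} C(7,j)·(-2)^j·C(3,6-j)·(-1)^(6-j) for j from 3 to 6.
= 280 + 1680 + 2016 + 448 = 4424.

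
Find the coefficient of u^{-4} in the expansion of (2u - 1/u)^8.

112

General term: C(8,j)·(2u)^j·(-1/u)^(8-j), with u-exponent 1j − 1(8−j) = 2j − 8.
Set 2j − 8 = -4: j = 2.
C(8,2) = 28; 2^2 = 4; (-1)^6 = 1.
Coefficient = 28 · 4 · 1 = 112.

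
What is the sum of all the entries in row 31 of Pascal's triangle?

2147483648

Setting x = 1 in (1+x)^31 gives Σ C(31,j) = 2^31 = 2147483648.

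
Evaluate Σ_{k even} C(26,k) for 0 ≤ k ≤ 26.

Even-k terms of row 26 sum to 2^25 = 33554432.

33554432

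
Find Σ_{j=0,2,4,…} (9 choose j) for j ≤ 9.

256

Half of (1+1)^9 + (1−1)^9 gives the even-index sum: 2^8 = 256.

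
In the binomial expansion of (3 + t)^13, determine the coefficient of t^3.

16888014

The general term is C(13,j)·(3)^j·(t)^(13-j); the t^3 term has j = 10.
C(13,10) = 286.
Coefficient = C(13,10) · 3^10 = 286 · 59049 = 16888014.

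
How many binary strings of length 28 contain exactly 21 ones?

1184040

Choose the 21 positions: C(28,21) = 1184040.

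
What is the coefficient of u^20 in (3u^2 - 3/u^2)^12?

General term: C(12,j)·(3u^2)^j·(-3/u^2)^(12-j), with u-exponent 2j − 2(12−j) = 4j − 24.
Set 4j − 24 = 20: j = 11.
C(12,11) = 12; 3^11 = 177147; (-3)^1 = -3.
Coefficient = 12 · 177147 · (-3) = -6377292.

-6377292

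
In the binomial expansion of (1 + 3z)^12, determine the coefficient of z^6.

673596

The general term is C(12,j)·(1)^j·(3z)^(12-j); the z^6 term has j = 6.
C(12,6) = 924.
Coefficient = C(12,6) · 3^6 = 924 · 729 = 673596.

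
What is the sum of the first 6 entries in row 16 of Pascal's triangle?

6885

1 + 16 + 120 + 560 + 1820 + 4368 = 6885.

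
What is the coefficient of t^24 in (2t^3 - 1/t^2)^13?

-292864

General term: C(13,j)·(2t^3)^j·(-1/t^2)^(13-j), with t-exponent 3j − 2(13−j) = 5j − 26.
Set 5j − 26 = 24: j = 10.
C(13,10) = 286; 2^10 = 1024; (-1)^3 = -1.
Coefficient = 286 · 1024 · (-1) = -292864.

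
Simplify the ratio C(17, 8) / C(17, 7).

C(n,k+1)/C(n,k) = (n−k)/(k+1) = (17−7)/(7+1) = 10/8 = 5/4.

5/4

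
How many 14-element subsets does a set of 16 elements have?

120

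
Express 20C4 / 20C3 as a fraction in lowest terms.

17/4

C(n,k+1)/C(n,k) = (n−k)/(k+1) = (20−3)/(3+1) = 17/4.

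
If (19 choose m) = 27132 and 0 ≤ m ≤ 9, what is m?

C(19,m) increases on 0 ≤ m ≤ 9. C(19,5) = 11628 and C(19,6) = 27132, so m = 6.

6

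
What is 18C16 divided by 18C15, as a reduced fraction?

C(n,k+1)/C(n,k) = (n−k)/(k+1) = (18−15)/(15+1) = 3/16.

3/16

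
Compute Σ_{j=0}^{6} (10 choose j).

1 + 10 + 45 + 120 + 210 + 252 + 210 = 848.

848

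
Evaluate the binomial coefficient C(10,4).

210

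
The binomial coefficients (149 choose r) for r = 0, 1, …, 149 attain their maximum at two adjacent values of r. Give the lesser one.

For odd n = 149, C(149,r) peaks at r = (n−1)/2 and (n+1)/2; the lesser is 74.

74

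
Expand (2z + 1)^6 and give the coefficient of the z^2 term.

The general term is C(6,j)·(2z)^j·(1)^(6-j); the z^2 term has j = 2.
C(6,2) = 15.
Coefficient = C(6,2) · 2^2 = 15 · 4 = 60.

60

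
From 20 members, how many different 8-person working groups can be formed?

This is C(20,8) = 125970.

125970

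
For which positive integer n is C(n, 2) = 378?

28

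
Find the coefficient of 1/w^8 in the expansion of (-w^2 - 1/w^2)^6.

6

General term: C(6,j)·(-w^2)^j·(-1/w^2)^(6-j), with w-exponent 2j − 2(6−j) = 4j − 12.
Set 4j − 12 = -8: j = 1.
C(6,1) = 6; (-1)^1 = -1; (-1)^5 = -1.
Coefficient = 6 · (-1) · (-1) = 6.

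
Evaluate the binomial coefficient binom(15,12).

455

C(15,12) = C(15,3) by symmetry.
C(15,3) = (15·14·13) / 3! = 2730 / 6 = 455.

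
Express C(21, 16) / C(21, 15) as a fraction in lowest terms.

3/8

C(n,k+1)/C(n,k) = (n−k)/(k+1) = (21−15)/(15+1) = 6/16 = 3/8.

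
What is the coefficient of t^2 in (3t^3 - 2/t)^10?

-414720

General term: C(10,j)·(3t^3)^j·(-2/t)^(10-j), with t-exponent 3j − 1(10−j) = 4j − 10.
Set 4j − 10 = 2: j = 3.
C(10,3) = 120; 3^3 = 27; (-2)^7 = -128.
Coefficient = 120 · 27 · (-128) = -414720.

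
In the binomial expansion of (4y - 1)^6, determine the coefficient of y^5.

The general term is C(6,j)·(4y)^j·(-1)^(6-j); the y^5 term has j = 5.
C(6,5) = 6.
Coefficient = C(6,5) · 4^5 · (-1)^1 = 6 · 1024 · (-1) = -6144.

-6144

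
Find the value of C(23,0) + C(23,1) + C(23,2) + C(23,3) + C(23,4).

1 + 23 + 253 + 1771 + 8855 = 10903.

10903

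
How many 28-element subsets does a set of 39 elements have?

C(39,28) = C(39,11) by symmetry.
C(39,11) = (39·38·37·36·35·34·33·32·31·30·29) / 11! = 66902793897139200 / 39916800 = 1676056044.

1676056044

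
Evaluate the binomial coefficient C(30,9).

14307150

C(30,9) = (30·29·28·27·26·25·24·23·22) / 9! = 5191778592000 / 362880 = 14307150.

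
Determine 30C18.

86493225

C(30,18) = C(30,12) by symmetry.
C(30,12) = (30·29·28·27·26·25·24·23·22·21·20·19) / 12! = 41430393164160000 / 479001600 = 86493225.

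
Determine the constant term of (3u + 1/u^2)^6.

1215

General term: C(6,j)·(3u)^j·(1/u^2)^(6-j), with u-exponent 1j − 2(6−j) = 3j − 12.
Set 3j − 12 = 0: j = 4.
C(6,4) = 15; 3^4 = 81; 1^2 = 1.
Coefficient = 15 · 81 · 1 = 1215.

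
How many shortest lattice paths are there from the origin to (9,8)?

Each path is a sequence of 17 steps with 9 rights: C(17,9) = 24310.

24310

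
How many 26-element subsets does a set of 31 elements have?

C(31,26) = C(31,5) by symmetry.
C(31,5) = (31·30·29·28·27) / 5! = 20389320 / 120 = 169911.

169911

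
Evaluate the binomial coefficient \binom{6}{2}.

15

C(6,2) = (6·5) / 2! = 30 / 2 = 15.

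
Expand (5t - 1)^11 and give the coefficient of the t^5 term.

1443750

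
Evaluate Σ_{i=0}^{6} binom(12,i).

1 + 12 + 66 + 220 + 495 + 792 + 924 = 2510.

2510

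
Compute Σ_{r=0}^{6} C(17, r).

21778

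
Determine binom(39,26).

C(39,26) = C(39,13) by symmetry.
C(39,13) = (39·38·37·36·35·34·33·32·31·30·29·28·27) / 13! = 50578512186237235200 / 6227020800 = 8122425444.

8122425444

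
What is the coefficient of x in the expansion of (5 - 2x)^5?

-6250

The general term is C(5,j)·(5)^j·(-2x)^(5-j); the x^1 term has j = 4.
C(5,4) = 5.
Coefficient = C(5,4) · 5^4 · (-2)^1 = 5 · 625 · (-2) = -6250.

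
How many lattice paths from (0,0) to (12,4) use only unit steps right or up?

1820

Each path is a sequence of 16 steps with 12 rights: C(16,12) = 1820.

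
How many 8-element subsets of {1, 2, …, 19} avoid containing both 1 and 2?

63206

All 8-subsets: C(19,8) = 75582. Those containing both fixed elements: C(17,6) = 12376.
75582 − 12376 = 63206.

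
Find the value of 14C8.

3003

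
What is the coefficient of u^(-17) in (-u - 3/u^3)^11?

General term: C(11,j)·(-u)^j·(-3/u^3)^(11-j), with u-exponent 1j − 3(11−j) = 4j − 33.
Set 4j − 33 = -17: j = 4.
C(11,4) = 330; (-1)^4 = 1; (-3)^7 = -2187.
Coefficient = 330 · 1 · (-2187) = -721710.

-721710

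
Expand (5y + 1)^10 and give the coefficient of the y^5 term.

The general term is C(10,j)·(5y)^j·(1)^(10-j); the y^5 term has j = 5.
C(10,5) = 252.
Coefficient = C(10,5) · 5^5 = 252 · 3125 = 787500.

787500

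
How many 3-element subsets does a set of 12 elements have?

C(12,3) = (12·11·10) / 3! = 1320 / 6 = 220.

220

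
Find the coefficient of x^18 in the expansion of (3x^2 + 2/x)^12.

General term: C(12,j)·(3x^2)^j·(2/x)^(12-j), with x-exponent 2j − 1(12−j) = 3j − 12.
Set 3j − 12 = 18: j = 10.
C(12,10) = 66; 3^10 = 59049; 2^2 = 4.
Coefficient = 66 · 59049 · 4 = 15588936.

15588936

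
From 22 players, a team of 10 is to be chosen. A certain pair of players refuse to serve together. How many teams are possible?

All 10-subsets: C(22,10) = 646646. Those containing both fixed elements: C(20,8) = 125970.
646646 − 125970 = 520676.

520676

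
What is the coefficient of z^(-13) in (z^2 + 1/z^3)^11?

330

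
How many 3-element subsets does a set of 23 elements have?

1771

C(23,3) = (23·22·21) / 3! = 10626 / 6 = 1771.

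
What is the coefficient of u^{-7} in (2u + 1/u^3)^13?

General term: C(13,j)·(2u)^j·(1/u^3)^(13-j), with u-exponent 1j − 3(13−j) = 4j − 39.
Set 4j − 39 = -7: j = 8.
C(13,8) = 1287; 2^8 = 256; 1^5 = 1.
Coefficient = 1287 · 256 · 1 = 329472.

329472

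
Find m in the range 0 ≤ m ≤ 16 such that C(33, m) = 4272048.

7

C(33,m) increases on 0 ≤ m ≤ 16. C(33,6) = 1107568 and C(33,7) = 4272048, so m = 7.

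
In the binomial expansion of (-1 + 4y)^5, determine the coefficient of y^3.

640

The general term is C(5,j)·(-1)^j·(4y)^(5-j); the y^3 term has j = 2.
C(5,2) = 10.
Coefficient = C(5,2) · 4^3 = 10 · 64 = 640.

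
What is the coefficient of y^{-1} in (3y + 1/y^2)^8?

13608

General term: C(8,j)·(3y)^j·(1/y^2)^(8-j), with y-exponent 1j − 2(8−j) = 3j − 16.
Set 3j − 16 = -1: j = 5.
C(8,5) = 56; 3^5 = 243; 1^3 = 1.
Coefficient = 56 · 243 · 1 = 13608.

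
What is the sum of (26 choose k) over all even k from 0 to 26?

33554432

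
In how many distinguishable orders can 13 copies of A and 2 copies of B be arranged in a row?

Choose positions for the A's: C(15,13) = 105.

105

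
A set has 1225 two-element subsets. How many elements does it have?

n(n−1)/2 = 1225 ⇒ n(n−1) = 2450. Since 50·49 = 2450, n = 50.

50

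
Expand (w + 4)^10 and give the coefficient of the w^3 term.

1966080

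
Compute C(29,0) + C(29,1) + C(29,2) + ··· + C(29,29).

Setting x = 1 in (1+x)^29 gives Σ C(29,k) = 2^29 = 536870912.

536870912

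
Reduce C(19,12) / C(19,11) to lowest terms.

C(n,k+1)/C(n,k) = (n−k)/(k+1) = (19−11)/(11+1) = 8/12 = 2/3.

2/3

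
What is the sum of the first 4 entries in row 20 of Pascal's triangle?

1351

1 + 20 + 190 + 1140 = 1351.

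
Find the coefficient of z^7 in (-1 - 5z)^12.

61875000

The general term is C(12,j)·(-1)^j·(-5z)^(12-j); the z^7 term has j = 5.
C(12,5) = 792.
Coefficient = C(12,5) · (-1)^5 · (-5)^7 = 792 · (-1) · (-78125) = 61875000.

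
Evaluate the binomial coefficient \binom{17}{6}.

C(17,6) = (17·16·15·14·13·12) / 6! = 8910720 / 720 = 12376.

12376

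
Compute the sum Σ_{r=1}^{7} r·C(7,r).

Differentiating (1+x)^7 and setting x=1: Σ r·C(7,r) = 7·2^6 = 448.

448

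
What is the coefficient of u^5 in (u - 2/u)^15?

General term: C(15,j)·(u)^j·(-2/u)^(15-j), with u-exponent 1j − 1(15−j) = 2j − 15.
Set 2j − 15 = 5: j = 10.
C(15,10) = 3003; 1^10 = 1; (-2)^5 = -32.
Coefficient = 3003 · 1 · (-32) = -96096.

-96096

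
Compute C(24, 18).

134596

C(24,18) = C(24,6) by symmetry.
C(24,6) = (24·23·22·21·20·19) / 6! = 96909120 / 720 = 134596.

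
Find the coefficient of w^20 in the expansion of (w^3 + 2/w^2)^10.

General term: C(10,j)·(w^3)^j·(2/w^2)^(10-j), with w-exponent 3j − 2(10−j) = 5j − 20.
Set 5j − 20 = 20: j = 8.
C(10,8) = 45; 1^8 = 1; 2^2 = 4.
Coefficient = 45 · 1 · 4 = 180.

180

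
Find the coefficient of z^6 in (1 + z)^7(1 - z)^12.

Coefficient of z^6 = Σ_{j} C(7,j)·1^j·C(12,6-j)·(-1)^(6-j) for j from 0 to 6.
= 924 + (-5544) + 10395 + (-7700) + 2310 + (-252) + 7 = 140.

140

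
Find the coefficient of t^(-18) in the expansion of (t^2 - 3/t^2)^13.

General term: C(13,j)·(t^2)^j·(-3/t^2)^(13-j), with t-exponent 2j − 2(13−j) = 4j − 26.
Set 4j − 26 = -18: j = 2.
C(13,2) = 78; 1^2 = 1; (-3)^11 = -177147.
Coefficient = 78 · 1 · (-177147) = -13817466.

-13817466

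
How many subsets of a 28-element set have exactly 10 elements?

Choose the 10 positions: C(28,10) = 13123110.

13123110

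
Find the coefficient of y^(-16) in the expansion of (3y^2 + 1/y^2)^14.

General term: C(14,j)·(3y^2)^j·(1/y^2)^(14-j), with y-exponent 2j − 2(14−j) = 4j − 28.
Set 4j − 28 = -16: j = 3.
C(14,3) = 364; 3^3 = 27; 1^11 = 1.
Coefficient = 364 · 27 · 1 = 9828.

9828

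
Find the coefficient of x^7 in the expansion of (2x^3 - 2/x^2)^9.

General term: C(9,j)·(2x^3)^j·(-2/x^2)^(9-j), with x-exponent 3j − 2(9−j) = 5j − 18.
Set 5j − 18 = 7: j = 5.
C(9,5) = 126; 2^5 = 32; (-2)^4 = 16.
Coefficient = 126 · 32 · 16 = 64512.

64512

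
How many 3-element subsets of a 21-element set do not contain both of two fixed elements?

1311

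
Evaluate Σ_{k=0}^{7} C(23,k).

1 + 23 + 253 + 1771 + 8855 + 33649 + 100947 + 245157 = 390656.

390656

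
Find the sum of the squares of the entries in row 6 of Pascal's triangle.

924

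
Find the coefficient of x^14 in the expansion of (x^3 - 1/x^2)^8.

28

General term: C(8,j)·(x^3)^j·(-1/x^2)^(8-j), with x-exponent 3j − 2(8−j) = 5j − 16.
Set 5j − 16 = 14: j = 6.
C(8,6) = 28; 1^6 = 1; (-1)^2 = 1.
Coefficient = 28 · 1 · 1 = 28.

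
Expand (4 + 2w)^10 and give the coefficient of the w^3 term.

15728640

The general term is C(10,j)·(4)^j·(2w)^(10-j); the w^3 term has j = 7.
C(10,7) = 120.
Coefficient = C(10,7) · 4^7 · 2^3 = 120 · 16384 · 8 = 15728640.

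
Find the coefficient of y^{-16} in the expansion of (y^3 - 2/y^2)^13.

-159744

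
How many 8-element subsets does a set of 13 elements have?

1287

C(13,8) = C(13,5) by symmetry.
C(13,5) = (13·12·11·10·9) / 5! = 154440 / 120 = 1287.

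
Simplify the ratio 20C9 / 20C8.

4/3

C(n,k+1)/C(n,k) = (n−k)/(k+1) = (20−8)/(8+1) = 12/9 = 4/3.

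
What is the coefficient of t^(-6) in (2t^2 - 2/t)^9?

4608

General term: C(9,j)·(2t^2)^j·(-2/t)^(9-j), with t-exponent 2j − 1(9−j) = 3j − 9.
Set 3j − 9 = -6: j = 1.
C(9,1) = 9; 2^1 = 2; (-2)^8 = 256.
Coefficient = 9 · 2 · 256 = 4608.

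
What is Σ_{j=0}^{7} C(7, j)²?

3432

Σ C(7,j)² is the coefficient of x^7 in (1+x)^7(1+x)^7 = (1+x)^14, i.e. C(14,7) = 3432.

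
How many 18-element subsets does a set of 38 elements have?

33578000610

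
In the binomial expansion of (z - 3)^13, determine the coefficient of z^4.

-14073345

The general term is C(13,j)·(z)^j·(-3)^(13-j); the z^4 term has j = 4.
C(13,4) = 715.
Coefficient = C(13,4) · (-3)^9 = 715 · (-19683) = -14073345.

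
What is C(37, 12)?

1852482996

C(37,12) = (37·36·35·34·33·32·31·30·29·28·27·26) / 12! = 887342319056793600 / 479001600 = 1852482996.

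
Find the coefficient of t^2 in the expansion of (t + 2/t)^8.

448

General term: C(8,j)·(t)^j·(2/t)^(8-j), with t-exponent 1j − 1(8−j) = 2j − 8.
Set 2j − 8 = 2: j = 5.
C(8,5) = 56; 1^5 = 1; 2^3 = 8.
Coefficient = 56 · 1 · 8 = 448.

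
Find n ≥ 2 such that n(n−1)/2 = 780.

n(n−1)/2 = 780 ⇒ n(n−1) = 1560. Since 40·39 = 1560, n = 40.

40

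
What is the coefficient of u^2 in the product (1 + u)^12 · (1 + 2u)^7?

318

Coefficient of u^2 = Σ_{j} C(12,j)·1^j·C(7,2-j)·2^(2-j) for j from 0 to 2.
= 84 + 168 + 66 = 318.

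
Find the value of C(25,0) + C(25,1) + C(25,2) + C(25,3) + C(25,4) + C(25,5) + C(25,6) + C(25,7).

1 + 25 + 300 + 2300 + 12650 + 53130 + 177100 + 480700 = 726206.

726206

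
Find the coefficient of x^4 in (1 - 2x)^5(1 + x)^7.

45

Coefficient of x^4 = Σ_{j} C(5,j)·(-2)^j·C(7,4-j)·1^(4-j) for j from 0 to 4.
= 35 + (-350) + 840 + (-560) + 80 = 45.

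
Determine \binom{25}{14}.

4457400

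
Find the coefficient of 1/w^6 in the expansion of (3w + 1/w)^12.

General term: C(12,j)·(3w)^j·(1/w)^(12-j), with w-exponent 1j − 1(12−j) = 2j − 12.
Set 2j − 12 = -6: j = 3.
C(12,3) = 220; 3^3 = 27; 1^9 = 1.
Coefficient = 220 · 27 · 1 = 5940.

5940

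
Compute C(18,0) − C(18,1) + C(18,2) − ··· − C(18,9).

-24310

The partial alternating sum Σ_{k=0}^{9} (−1)^k C(18,k) = (−1)^9 C(17,9) = -24310.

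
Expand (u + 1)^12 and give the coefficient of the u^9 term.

220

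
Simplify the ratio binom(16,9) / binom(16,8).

8/9

C(n,k+1)/C(n,k) = (n−k)/(k+1) = (16−8)/(8+1) = 8/9.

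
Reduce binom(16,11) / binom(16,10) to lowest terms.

6/11

C(n,k+1)/C(n,k) = (n−k)/(k+1) = (16−10)/(10+1) = 6/11.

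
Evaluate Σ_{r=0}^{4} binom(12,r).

1 + 12 + 66 + 220 + 495 = 794.

794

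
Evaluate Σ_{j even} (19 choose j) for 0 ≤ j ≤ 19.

Even-j terms of row 19 sum to 2^18 = 262144.

262144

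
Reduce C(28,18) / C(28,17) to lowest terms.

11/18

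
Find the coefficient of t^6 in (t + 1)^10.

210

The general term is C(10,j)·(t)^j·(1)^(10-j); the t^6 term has j = 6.
C(10,6) = 210.
Coefficient = C(10,6) = 210.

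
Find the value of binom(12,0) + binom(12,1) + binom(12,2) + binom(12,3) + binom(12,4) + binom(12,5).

1586

1 + 12 + 66 + 220 + 495 + 792 = 1586.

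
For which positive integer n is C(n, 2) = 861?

n(n−1)/2 = 861 ⇒ n(n−1) = 1722. Since 42·41 = 1722, n = 42.

42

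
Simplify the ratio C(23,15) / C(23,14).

C(n,k+1)/C(n,k) = (n−k)/(k+1) = (23−14)/(14+1) = 9/15 = 3/5.

3/5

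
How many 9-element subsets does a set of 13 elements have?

715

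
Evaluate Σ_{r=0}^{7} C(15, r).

16384

1 + 15 + 105 + 455 + 1365 + 3003 + 5005 + 6435 = 16384.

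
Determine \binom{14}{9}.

2002

C(14,9) = C(14,5) by symmetry.
C(14,5) = (14·13·12·11·10) / 5! = 240240 / 120 = 2002.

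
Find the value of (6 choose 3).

C(6,3) = (6·5·4) / 3! = 120 / 6 = 20.

20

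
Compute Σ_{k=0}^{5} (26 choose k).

1 + 26 + 325 + 2600 + 14950 + 65780 = 83682.

83682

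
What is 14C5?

C(14,5) = (14·13·12·11·10) / 5! = 240240 / 120 = 2002.

2002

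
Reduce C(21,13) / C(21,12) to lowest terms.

9/13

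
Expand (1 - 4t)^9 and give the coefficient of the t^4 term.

32256

The general term is C(9,j)·(1)^j·(-4t)^(9-j); the t^4 term has j = 5.
C(9,5) = 126.
Coefficient = C(9,5) · (-4)^4 = 126 · 256 = 32256.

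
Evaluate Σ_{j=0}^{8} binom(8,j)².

12870

By Vandermonde's identity, Σ C(8,j)² = C(16,8) = 12870.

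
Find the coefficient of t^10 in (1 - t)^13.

The general term is C(13,j)·(1)^j·(-t)^(13-j); the t^10 term has j = 3.
C(13,3) = 286.
Coefficient = C(13,3) = 286.

286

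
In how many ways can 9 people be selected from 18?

48620

This is C(18,9) = 48620.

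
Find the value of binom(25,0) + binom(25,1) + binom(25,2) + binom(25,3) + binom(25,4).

15276

1 + 25 + 300 + 2300 + 12650 = 15276.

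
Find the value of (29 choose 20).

C(29,20) = C(29,9) by symmetry.
C(29,9) = (29·28·27·26·25·24·23·22·21) / 9! = 3634245014400 / 362880 = 10015005.

10015005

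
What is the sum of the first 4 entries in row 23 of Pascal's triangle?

2048

1 + 23 + 253 + 1771 = 2048.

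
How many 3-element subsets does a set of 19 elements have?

969

C(19,3) = (19·18·17) / 3! = 5814 / 6 = 969.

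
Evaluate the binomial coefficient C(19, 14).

11628

C(19,14) = C(19,5) by symmetry.
C(19,5) = (19·18·17·16·15) / 5! = 1395360 / 120 = 11628.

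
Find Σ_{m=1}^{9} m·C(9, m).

2304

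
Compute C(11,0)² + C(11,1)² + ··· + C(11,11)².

705432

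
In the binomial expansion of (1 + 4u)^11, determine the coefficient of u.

The general term is C(11,j)·(1)^j·(4u)^(11-j); the u^1 term has j = 10.
C(11,10) = 11.
Coefficient = C(11,10) · 4^1 = 11 · 4 = 44.

44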